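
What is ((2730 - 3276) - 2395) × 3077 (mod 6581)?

5999

2730 - 3276 = -546 ≡ 6035 (mod 6581)
6035 - 2395 = 3640
3640 × 3077 = 11200280 ≡ 5999 (mod 6581)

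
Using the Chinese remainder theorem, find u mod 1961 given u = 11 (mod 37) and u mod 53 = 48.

48

37⁻¹ mod 53: 37*43 ≡ 1 (mod 53), so 37⁻¹ ≡ 43.
u = 11 + 37*((48 − 11)*43 mod 53) = 11 + 37*1 = 48.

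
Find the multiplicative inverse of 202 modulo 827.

Run the extended Euclidean algorithm:
827 = 4*202 + 19
202 = 10*19 + 12
19 = 1*12 + 7
12 = 1*7 + 5
7 = 1*5 + 2
5 = 2*2 + 1
2 = 2*1 + 0
gcd(202, 827) = 1, so the inverse exists.
Bézout: 1 = −85*827 + 348*202.
So 202⁻¹ ≡ 348 (mod 827).

348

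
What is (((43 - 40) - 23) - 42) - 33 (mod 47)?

46

43 - 40 = 3
3 - 23 = -20 ≡ 27 (mod 47)
27 - 42 = -15 ≡ 32 (mod 47)
32 - 33 = -1 ≡ 46 (mod 47)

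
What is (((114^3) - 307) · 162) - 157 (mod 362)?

(114)^3 ≡ 240 (mod 362)
240 - 307 = -67 ≡ 295 (mod 362)
295 · 162 = 47790 ≡ 6 (mod 362)
6 - 157 = -151 ≡ 211 (mod 362)

211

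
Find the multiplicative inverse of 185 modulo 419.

419 = 2*185 + 49
185 = 3*49 + 38
49 = 1*38 + 11
38 = 3*11 + 5
11 = 2*5 + 1
5 = 5*1 + 0
gcd(185, 419) = 1, so the inverse exists.
Back-substitute for 1:
1 = 1*11 − 2*5
  = −2*38 + 7*11
  = 7*49 − 9*38
  = −9*185 + 34*49
  = 34*419 − 77*185
So 185⁻¹ ≡ −77 ≡ 342 (mod 419).

342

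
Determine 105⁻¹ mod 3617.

3617 = 34*105 + 47
105 = 2*47 + 11
47 = 4*11 + 3
11 = 3*3 + 2
3 = 1*2 + 1
2 = 2*1 + 0
gcd(105, 3617) = 1, so the inverse exists.
Back-substitute for 1:
1 = 1*3 − 1*2
  = −1*11 + 4*3
  = 4*47 − 17*11
  = −17*105 + 38*47
  = 38*3617 − 1309*105
So 105⁻¹ ≡ −1309 ≡ 2308 (mod 3617).

2308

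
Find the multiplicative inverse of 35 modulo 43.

43 = 1×35 + 8
35 = 4×8 + 3
8 = 2×3 + 2
3 = 1×2 + 1
2 = 2×1 + 0
gcd(35, 43) = 1, so the inverse exists.
Bézout: 1 = −13×43 + 16×35.
So 35⁻¹ ≡ 16 (mod 43).

16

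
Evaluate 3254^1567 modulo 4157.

3087

1567 in binary is 11000011111, i.e. 1567 = 1024 + 512 + 16 + 8 + 4 + 2 + 1.
3254^1 ≡ 3254 (mod 4157)
3254^2 ≡ 3254^2 = 10588516 ≡ 637 (mod 4157)
3254^4 ≡ 637^2 = 405769 ≡ 2540 (mod 4157)
3254^8 ≡ 2540^2 = 6451600 ≡ 4093 (mod 4157)
3254^16 ≡ 4093^2 = 16752649 ≡ 4096 (mod 4157)
3254^32 ≡ 4096^2 = 16777216 ≡ 3721 (mod 4157)
3254^64 ≡ 3721^2 = 13845841 ≡ 3031 (mod 4157)
3254^128 ≡ 3031^2 = 9186961 ≡ 4148 (mod 4157)
3254^256 ≡ 4148^2 = 17205904 ≡ 81 (mod 4157)
3254^512 ≡ 81^2 = 6561 ≡ 2404 (mod 4157)
3254^1024 ≡ 2404^2 = 5779216 ≡ 986 (mod 4157)
3254^1567 = 3254^1024 * 3254^512 * 3254^16 * 3254^8 * 3254^4 * 3254^2 * 3254^1 ≡ 986 * 2404 * 4096 * 4093 * 2540 * 637 * 3254 (mod 4157).
Accumulate the product:
986 * 2404 = 2370344 ≡ 854
854 * 4096 = 3497984 ≡ 1947
1947 * 4093 = 7969071 ≡ 102
102 * 2540 = 259080 ≡ 1346
1346 * 637 = 857402 ≡ 1060
1060 * 3254 = 3449240 ≡ 3087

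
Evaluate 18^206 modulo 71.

206 in binary is 11001110, i.e. 206 = 128 + 64 + 8 + 4 + 2.
18^1 ≡ 18 (mod 71)
18^2 ≡ 18^2 = 324 ≡ 40 (mod 71)
18^4 ≡ 40^2 = 1600 ≡ 38 (mod 71)
18^8 ≡ 38^2 = 1444 ≡ 24 (mod 71)
18^16 ≡ 24^2 = 576 ≡ 8 (mod 71)
18^32 ≡ 8^2 = 64 (mod 71)
18^64 ≡ 64^2 = 4096 ≡ 49 (mod 71)
18^128 ≡ 49^2 = 2401 ≡ 58 (mod 71)
18^206 = 18^128 × 18^64 × 18^8 × 18^4 × 18^2 ≡ 58 × 49 × 24 × 38 × 40 (mod 71).
Accumulate the product:
58 × 49 = 2842 ≡ 2
2 × 24 = 48
48 × 38 = 1824 ≡ 49
49 × 40 = 1960 ≡ 43

43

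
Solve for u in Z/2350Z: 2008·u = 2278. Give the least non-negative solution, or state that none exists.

gcd(2008, 2350) = 2, and 2 | 2278, so solutions exist.
Divide through by 2: 1004·u mod 1175 = 1139.
1004⁻¹ ≡ 694 (mod 1175).
u ≡ 694·1139 ≡ 866 (mod 1175).
The smallest non-negative solution is u = 866.

866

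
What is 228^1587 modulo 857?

288

Using repeated squaring:
1587 in binary is 11000110011, i.e. 1587 = 1024 + 512 + 32 + 16 + 2 + 1.
228^1 ≡ 228 (mod 857)
228^2 ≡ 228^2 = 51984 ≡ 564 (mod 857)
228^4 ≡ 564^2 = 318096 ≡ 149 (mod 857)
228^8 ≡ 149^2 = 22201 ≡ 776 (mod 857)
228^16 ≡ 776^2 = 602176 ≡ 562 (mod 857)
228^32 ≡ 562^2 = 315844 ≡ 468 (mod 857)
228^64 ≡ 468^2 = 219024 ≡ 489 (mod 857)
228^128 ≡ 489^2 = 239121 ≡ 18 (mod 857)
228^256 ≡ 18^2 = 324 (mod 857)
228^512 ≡ 324^2 = 104976 ≡ 422 (mod 857)
228^1024 ≡ 422^2 = 178084 ≡ 685 (mod 857)
228^1587 = 228^1024 * 228^512 * 228^32 * 228^16 * 228^2 * 228^1 ≡ 685 * 422 * 468 * 562 * 564 * 228 (mod 857).
Accumulate the product:
685 * 422 = 289070 ≡ 261
261 * 468 = 122148 ≡ 454
454 * 562 = 255148 ≡ 619
619 * 564 = 349116 ≡ 317
317 * 228 = 72276 ≡ 288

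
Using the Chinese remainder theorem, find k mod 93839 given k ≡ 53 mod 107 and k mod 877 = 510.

107⁻¹ mod 877: 107·459 ≡ 1 (mod 877), so 107⁻¹ ≡ 459.
k = 53 + 107·((510 − 53)·459 mod 877) = 53 + 107·160 = 17173.

17173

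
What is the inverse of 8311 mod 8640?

Apply the Euclidean algorithm and back-substitute:
8640 = 1·8311 + 329
8311 = 25·329 + 86
329 = 3·86 + 71
86 = 1·71 + 15
71 = 4·15 + 11
15 = 1·11 + 4
11 = 2·4 + 3
4 = 1·3 + 1
3 = 3·1 + 0
gcd(8311, 8640) = 1, so the inverse exists.
Bézout: 1 = −2223·8640 + 2311·8311.
So 8311⁻¹ ≡ 2311 (mod 8640).

2311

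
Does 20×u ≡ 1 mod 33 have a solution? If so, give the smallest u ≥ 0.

5

gcd(20, 33) = 1, so a unique solution mod 33 exists.
20⁻¹ ≡ 5 (mod 33).
u ≡ 5×1 ≡ 5 (mod 33).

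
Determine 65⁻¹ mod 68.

By the extended Euclidean algorithm:
68 = 1·65 + 3
65 = 21·3 + 2
3 = 1·2 + 1
2 = 2·1 + 0
gcd(65, 68) = 1, so the inverse exists.
Bézout: 1 = 22·68 − 23·65.
So 65⁻¹ ≡ −23 ≡ 45 (mod 68).

45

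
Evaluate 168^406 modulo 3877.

1936

Using repeated squaring:
406 in binary is 110010110, i.e. 406 = 256 + 128 + 16 + 4 + 2.
168^1 ≡ 168 (mod 3877)
168^2 ≡ 168^2 = 28224 ≡ 1085 (mod 3877)
168^4 ≡ 1085^2 = 1177225 ≡ 2494 (mod 3877)
168^8 ≡ 2494^2 = 6220036 ≡ 1328 (mod 3877)
168^16 ≡ 1328^2 = 1763584 ≡ 3426 (mod 3877)
168^32 ≡ 3426^2 = 11737476 ≡ 1797 (mod 3877)
168^64 ≡ 1797^2 = 3229209 ≡ 3545 (mod 3877)
168^128 ≡ 3545^2 = 12567025 ≡ 1668 (mod 3877)
168^256 ≡ 1668^2 = 2782224 ≡ 2415 (mod 3877)
168^406 = 168^256 × 168^128 × 168^16 × 168^4 × 168^2 ≡ 2415 × 1668 × 3426 × 2494 × 1085 (mod 3877).
Accumulate the product:
2415 × 1668 = 4028220 ≡ 17
17 × 3426 = 58242 ≡ 87
87 × 2494 = 216978 ≡ 3743
3743 × 1085 = 4061155 ≡ 1936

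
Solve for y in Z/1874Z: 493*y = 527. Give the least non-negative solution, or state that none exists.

gcd(493, 1874) = 1, so a unique solution mod 1874 exists.
493⁻¹ ≡ 1243 (mod 1874).
y ≡ 1243*527 ≡ 1035 (mod 1874).

1035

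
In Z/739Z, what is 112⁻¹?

Run the extended Euclidean algorithm:
739 = 6·112 + 67
112 = 1·67 + 45
67 = 1·45 + 22
45 = 2·22 + 1
22 = 22·1 + 0
gcd(112, 739) = 1, so the inverse exists.
Back-substitute for 1:
1 = 1·45 − 2·22
  = −2·67 + 3·45
  = 3·112 − 5·67
  = −5·739 + 33·112
So 112⁻¹ ≡ 33 (mod 739).

33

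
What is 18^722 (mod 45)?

9

722 in binary is 1011010010, i.e. 722 = 512 + 128 + 64 + 16 + 2.
18^1 ≡ 18 (mod 45)
18^2 ≡ 18^2 = 324 ≡ 9 (mod 45)
18^4 ≡ 9^2 = 81 ≡ 36 (mod 45)
18^8 ≡ 36^2 = 1296 ≡ 36 (mod 45)
18^16 ≡ 36^2 = 1296 ≡ 36 (mod 45)
18^32 ≡ 36^2 = 1296 ≡ 36 (mod 45)
18^64 ≡ 36^2 = 1296 ≡ 36 (mod 45)
18^128 ≡ 36^2 = 1296 ≡ 36 (mod 45)
18^256 ≡ 36^2 = 1296 ≡ 36 (mod 45)
18^512 ≡ 36^2 = 1296 ≡ 36 (mod 45)
18^722 = 18^512 · 18^128 · 18^64 · 18^16 · 18^2 ≡ 36 · 36 · 36 · 36 · 9 (mod 45).
Accumulate the product:
36 · 36 = 1296 ≡ 36
36 · 36 = 1296 ≡ 36
36 · 36 = 1296 ≡ 36
36 · 9 = 324 ≡ 9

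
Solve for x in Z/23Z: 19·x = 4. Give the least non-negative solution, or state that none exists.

gcd(19, 23) = 1, so a unique solution mod 23 exists.
19⁻¹ ≡ 17 (mod 23).
x ≡ 17·4 ≡ 22 (mod 23).

22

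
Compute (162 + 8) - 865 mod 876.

162 + 8 = 170
170 - 865 = -695 ≡ 181 (mod 876)

181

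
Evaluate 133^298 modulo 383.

350

Compute successive squares:
298 in binary is 100101010, i.e. 298 = 256 + 32 + 8 + 2.
133^1 ≡ 133 (mod 383)
133^2 ≡ 133^2 = 17689 ≡ 71 (mod 383)
133^4 ≡ 71^2 = 5041 ≡ 62 (mod 383)
133^8 ≡ 62^2 = 3844 ≡ 14 (mod 383)
133^16 ≡ 14^2 = 196 (mod 383)
133^32 ≡ 196^2 = 38416 ≡ 116 (mod 383)
133^64 ≡ 116^2 = 13456 ≡ 51 (mod 383)
133^128 ≡ 51^2 = 2601 ≡ 303 (mod 383)
133^256 ≡ 303^2 = 91809 ≡ 272 (mod 383)
133^298 = 133^256 * 133^32 * 133^8 * 133^2 ≡ 272 * 116 * 14 * 71 (mod 383).
Accumulate the product:
272 * 116 = 31552 ≡ 146
146 * 14 = 2044 ≡ 129
129 * 71 = 9159 ≡ 350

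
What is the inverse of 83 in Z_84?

Run the extended Euclidean algorithm:
84 = 1×83 + 1
83 = 83×1 + 0
gcd(83, 84) = 1, so the inverse exists.
Back-substitute for 1:
1 = 1×84 − 1×83
So 83⁻¹ ≡ −1 ≡ 83 (mod 84).

83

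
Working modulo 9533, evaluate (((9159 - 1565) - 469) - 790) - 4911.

1424

9159 - 1565 = 7594
7594 - 469 = 7125
7125 - 790 = 6335
6335 - 4911 = 1424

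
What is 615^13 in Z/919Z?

By square-and-multiply:
13 in binary is 1101, i.e. 13 = 8 + 4 + 1.
615^1 ≡ 615 (mod 919)
615^2 ≡ 615^2 = 378225 ≡ 516 (mod 919)
615^4 ≡ 516^2 = 266256 ≡ 665 (mod 919)
615^8 ≡ 665^2 = 442225 ≡ 186 (mod 919)
615^13 = 615^8 × 615^4 × 615^1 ≡ 186 × 665 × 615 (mod 919).
Accumulate the product:
186 × 665 = 123690 ≡ 544
544 × 615 = 334560 ≡ 44

44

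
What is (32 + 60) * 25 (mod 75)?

50

32 + 60 = 92 ≡ 17 (mod 75)
17 * 25 = 425 ≡ 50 (mod 75)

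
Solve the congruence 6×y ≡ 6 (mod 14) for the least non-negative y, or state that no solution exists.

1

gcd(6, 14) = 2, and 2 | 6, so solutions exist.
Divide through by 2: 3×y = 3 (mod 7).
3⁻¹ ≡ 5 (mod 7).
y ≡ 5×3 ≡ 1 (mod 7).
The smallest non-negative solution is y = 1.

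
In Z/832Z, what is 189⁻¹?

405

By the extended Euclidean algorithm:
832 = 4×189 + 76
189 = 2×76 + 37
76 = 2×37 + 2
37 = 18×2 + 1
2 = 2×1 + 0
gcd(189, 832) = 1, so the inverse exists.
Bézout: 1 = −92×832 + 405×189.
So 189⁻¹ ≡ 405 (mod 832).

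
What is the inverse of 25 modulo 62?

5

Run the extended Euclidean algorithm:
62 = 2×25 + 12
25 = 2×12 + 1
12 = 12×1 + 0
gcd(25, 62) = 1, so the inverse exists.
Bézout: 1 = −2×62 + 5×25.
So 25⁻¹ ≡ 5 (mod 62).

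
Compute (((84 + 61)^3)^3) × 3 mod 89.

84 + 61 = 145 ≡ 56 (mod 89)
(56)^3 ≡ 19 (mod 89)
(19)^3 ≡ 6 (mod 89)
6 × 3 = 18

18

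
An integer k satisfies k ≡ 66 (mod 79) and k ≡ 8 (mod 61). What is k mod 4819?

4095

79⁻¹ mod 61: 79*17 ≡ 1 (mod 61), so 79⁻¹ ≡ 17.
k = 66 + 79*((8 − 66)*17 mod 61) = 66 + 79*51 = 4095.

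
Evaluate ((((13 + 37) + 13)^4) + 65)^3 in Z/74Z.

66

13 + 37 = 50
50 + 13 = 63
(63)^4 ≡ 63 (mod 74)
63 + 65 = 128 ≡ 54 (mod 74)
(54)^3 ≡ 66 (mod 74)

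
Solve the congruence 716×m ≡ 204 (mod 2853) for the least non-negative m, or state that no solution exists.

1371

gcd(716, 2853) = 1, so a unique solution mod 2853 exists.
716⁻¹ ≡ 2594 (mod 2853).
m ≡ 2594×204 ≡ 1371 (mod 2853).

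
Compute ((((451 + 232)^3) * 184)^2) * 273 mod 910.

182

451 + 232 = 683
(683)^3 ≡ 57 (mod 910)
57 * 184 = 10488 ≡ 478 (mod 910)
(478)^2 ≡ 74 (mod 910)
74 * 273 = 20202 ≡ 182 (mod 910)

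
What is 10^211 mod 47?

11

Using repeated squaring:
10^1 ≡ 10 (mod 47)
10^2 ≡ 10^2 = 100 ≡ 6 (mod 47)
10^4 ≡ 6^2 = 36 (mod 47)
10^8 ≡ 36^2 = 1296 ≡ 27 (mod 47)
10^16 ≡ 27^2 = 729 ≡ 24 (mod 47)
10^32 ≡ 24^2 = 576 ≡ 12 (mod 47)
10^64 ≡ 12^2 = 144 ≡ 3 (mod 47)
10^128 ≡ 3^2 = 9 (mod 47)
10^211 = 10^128 * 10^64 * 10^16 * 10^2 * 10^1 ≡ 9 * 3 * 24 * 6 * 10 (mod 47).
Accumulate the product:
9 * 3 = 27
27 * 24 = 648 ≡ 37
37 * 6 = 222 ≡ 34
34 * 10 = 340 ≡ 11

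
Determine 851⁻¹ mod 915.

386

915 = 1×851 + 64
851 = 13×64 + 19
64 = 3×19 + 7
19 = 2×7 + 5
7 = 1×5 + 2
5 = 2×2 + 1
2 = 2×1 + 0
gcd(851, 915) = 1, so the inverse exists.
Back-substitute for 1:
1 = 1×5 − 2×2
  = −2×7 + 3×5
  = 3×19 − 8×7
  = −8×64 + 27×19
  = 27×851 − 359×64
  = −359×915 + 386×851
So 851⁻¹ ≡ 386 (mod 915).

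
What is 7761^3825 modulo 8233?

Using repeated squaring:
3825 in binary is 111011110001, i.e. 3825 = 2048 + 1024 + 512 + 128 + 64 + 32 + 16 + 1.
7761^1 ≡ 7761 (mod 8233)
7761^2 ≡ 7761^2 = 60233121 ≡ 493 (mod 8233)
7761^4 ≡ 493^2 = 243049 ≡ 4292 (mod 8233)
7761^8 ≡ 4292^2 = 18421264 ≡ 4043 (mod 8233)
7761^16 ≡ 4043^2 = 16345849 ≡ 3344 (mod 8233)
7761^32 ≡ 3344^2 = 11182336 ≡ 1922 (mod 8233)
7761^64 ≡ 1922^2 = 3694084 ≡ 5700 (mod 8233)
7761^128 ≡ 5700^2 = 32490000 ≡ 2582 (mod 8233)
7761^256 ≡ 2582^2 = 6666724 ≡ 6227 (mod 8233)
7761^512 ≡ 6227^2 = 38775529 ≡ 6332 (mod 8233)
7761^1024 ≡ 6332^2 = 40094224 ≡ 7747 (mod 8233)
7761^2048 ≡ 7747^2 = 60016009 ≡ 5672 (mod 8233)
7761^3825 = 7761^2048 · 7761^1024 · 7761^512 · 7761^128 · 7761^64 · 7761^32 · 7761^16 · 7761^1 ≡ 5672 · 7747 · 6332 · 2582 · 5700 · 1922 · 3344 · 7761 (mod 8233).
Accumulate the product:
5672 · 7747 = 43940984 ≡ 1463
1463 · 6332 = 9263716 ≡ 1591
1591 · 2582 = 4107962 ≡ 7928
7928 · 5700 = 45189600 ≡ 6896
6896 · 1922 = 13254112 ≡ 7215
7215 · 3344 = 24126960 ≡ 4270
4270 · 7761 = 33139470 ≡ 1645

1645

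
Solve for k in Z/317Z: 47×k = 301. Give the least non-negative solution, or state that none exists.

gcd(47, 317) = 1, so a unique solution mod 317 exists.
47⁻¹ ≡ 27 (mod 317).
k ≡ 27×301 ≡ 202 (mod 317).

202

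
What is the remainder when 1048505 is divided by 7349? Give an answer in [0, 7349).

1048505 = 142*7349 + 4947, so 1048505 ≡ 4947 (mod 7349).

4947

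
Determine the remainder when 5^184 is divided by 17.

Using repeated squaring:
5^1 ≡ 5 (mod 17)
5^2 ≡ 5^2 = 25 ≡ 8 (mod 17)
5^4 ≡ 8^2 = 64 ≡ 13 (mod 17)
5^8 ≡ 13^2 = 169 ≡ 16 (mod 17)
5^16 ≡ 16^2 = 256 ≡ 1 (mod 17)
5^32 ≡ 1^2 = 1 (mod 17)
5^64 ≡ 1^2 = 1 (mod 17)
5^128 ≡ 1^2 = 1 (mod 17)
5^184 = 5^128 * 5^32 * 5^16 * 5^8 ≡ 1 * 1 * 1 * 16 (mod 17).
Accumulate the product:
1 * 1 = 1
1 * 1 = 1
1 * 16 = 16

16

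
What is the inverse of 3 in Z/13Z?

13 = 4·3 + 1
3 = 3·1 + 0
gcd(3, 13) = 1, so the inverse exists.
Back-substitute for 1:
1 = 1·13 − 4·3
So 3⁻¹ ≡ −4 ≡ 9 (mod 13).

9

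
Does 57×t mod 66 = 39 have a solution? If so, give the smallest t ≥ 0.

gcd(57, 66) = 3, and 3 | 39, so solutions exist.
Divide through by 3: 19×t ≡ 13 mod 22.
19⁻¹ ≡ 7 (mod 22).
t ≡ 7×13 ≡ 3 (mod 22).
The smallest non-negative solution is t = 3.

3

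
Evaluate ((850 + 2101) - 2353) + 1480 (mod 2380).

2078

850 + 2101 = 2951 ≡ 571 (mod 2380)
571 - 2353 = -1782 ≡ 598 (mod 2380)
598 + 1480 = 2078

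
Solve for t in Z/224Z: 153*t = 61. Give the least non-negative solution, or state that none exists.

gcd(153, 224) = 1, so a unique solution mod 224 exists.
153⁻¹ ≡ 41 (mod 224).
t ≡ 41*61 ≡ 37 (mod 224).

37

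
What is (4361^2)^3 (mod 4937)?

(4361)^2 ≡ 997 (mod 4937)
(997)^3 ≡ 3215 (mod 4937)

3215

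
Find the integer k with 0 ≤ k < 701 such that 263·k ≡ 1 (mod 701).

Run the extended Euclidean algorithm:
701 = 2×263 + 175
263 = 1×175 + 88
175 = 1×88 + 87
88 = 1×87 + 1
87 = 87×1 + 0
gcd(263, 701) = 1, so the inverse exists.
Back-substitute for 1:
1 = 1×88 − 1×87
  = −1×175 + 2×88
  = 2×263 − 3×175
  = −3×701 + 8×263
So 263⁻¹ ≡ 8 (mod 701).

8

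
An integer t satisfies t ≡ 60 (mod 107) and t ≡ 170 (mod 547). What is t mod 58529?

43930

107⁻¹ mod 547: 107×501 ≡ 1 (mod 547), so 107⁻¹ ≡ 501.
t = 60 + 107×((170 − 60)×501 mod 547) = 60 + 107×410 = 43930.
Check: 43930 mod 107 = 60, 43930 mod 547 = 170. ✓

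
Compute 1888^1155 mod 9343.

8169

Compute successive squares:
1155 in binary is 10010000011, i.e. 1155 = 1024 + 128 + 2 + 1.
1888^1 ≡ 1888 (mod 9343)
1888^2 ≡ 1888^2 = 3564544 ≡ 4861 (mod 9343)
1888^4 ≡ 4861^2 = 23629321 ≡ 874 (mod 9343)
1888^8 ≡ 874^2 = 763876 ≡ 7093 (mod 9343)
1888^16 ≡ 7093^2 = 50310649 ≡ 7937 (mod 9343)
1888^32 ≡ 7937^2 = 62995969 ≡ 5463 (mod 9343)
1888^64 ≡ 5463^2 = 29844369 ≡ 2827 (mod 9343)
1888^128 ≡ 2827^2 = 7991929 ≡ 3664 (mod 9343)
1888^256 ≡ 3664^2 = 13424896 ≡ 8348 (mod 9343)
1888^512 ≡ 8348^2 = 69689104 ≡ 9010 (mod 9343)
1888^1024 ≡ 9010^2 = 81180100 ≡ 8116 (mod 9343)
1888^1155 = 1888^1024 · 1888^128 · 1888^2 · 1888^1 ≡ 8116 · 3664 · 4861 · 1888 (mod 9343).
Accumulate the product:
8116 · 3664 = 29737024 ≡ 7598
7598 · 4861 = 36933878 ≡ 999
999 · 1888 = 1886112 ≡ 8169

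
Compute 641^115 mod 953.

By square-and-multiply:
115 in binary is 1110011, i.e. 115 = 64 + 32 + 16 + 2 + 1.
641^1 ≡ 641 (mod 953)
641^2 ≡ 641^2 = 410881 ≡ 138 (mod 953)
641^4 ≡ 138^2 = 19044 ≡ 937 (mod 953)
641^8 ≡ 937^2 = 877969 ≡ 256 (mod 953)
641^16 ≡ 256^2 = 65536 ≡ 732 (mod 953)
641^32 ≡ 732^2 = 535824 ≡ 238 (mod 953)
641^64 ≡ 238^2 = 56644 ≡ 417 (mod 953)
641^115 = 641^64 × 641^32 × 641^16 × 641^2 × 641^1 ≡ 417 × 238 × 732 × 138 × 641 (mod 953).
Accumulate the product:
417 × 238 = 99246 ≡ 134
134 × 732 = 98088 ≡ 882
882 × 138 = 121716 ≡ 685
685 × 641 = 439085 ≡ 705

705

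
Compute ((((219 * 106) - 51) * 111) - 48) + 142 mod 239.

219 * 106 = 23214 ≡ 31 (mod 239)
31 - 51 = -20 ≡ 219 (mod 239)
219 * 111 = 24309 ≡ 170 (mod 239)
170 - 48 = 122
122 + 142 = 264 ≡ 25 (mod 239)

25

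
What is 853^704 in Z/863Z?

147

704 in binary is 1011000000, i.e. 704 = 512 + 128 + 64.
853^1 ≡ 853 (mod 863)
853^2 ≡ 853^2 = 727609 ≡ 100 (mod 863)
853^4 ≡ 100^2 = 10000 ≡ 507 (mod 863)
853^8 ≡ 507^2 = 257049 ≡ 738 (mod 863)
853^16 ≡ 738^2 = 544644 ≡ 91 (mod 863)
853^32 ≡ 91^2 = 8281 ≡ 514 (mod 863)
853^64 ≡ 514^2 = 264196 ≡ 118 (mod 863)
853^128 ≡ 118^2 = 13924 ≡ 116 (mod 863)
853^256 ≡ 116^2 = 13456 ≡ 511 (mod 863)
853^512 ≡ 511^2 = 261121 ≡ 495 (mod 863)
853^704 = 853^512 · 853^128 · 853^64 ≡ 495 · 116 · 118 (mod 863).
Accumulate the product:
495 · 116 = 57420 ≡ 462
462 · 118 = 54516 ≡ 147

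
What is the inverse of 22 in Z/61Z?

61 = 2·22 + 17
22 = 1·17 + 5
17 = 3·5 + 2
5 = 2·2 + 1
2 = 2·1 + 0
gcd(22, 61) = 1, so the inverse exists.
Back-substitute for 1:
1 = 1·5 − 2·2
  = −2·17 + 7·5
  = 7·22 − 9·17
  = −9·61 + 25·22
So 22⁻¹ ≡ 25 (mod 61).

25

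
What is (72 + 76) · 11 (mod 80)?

72 + 76 = 148 ≡ 68 (mod 80)
68 · 11 = 748 ≡ 28 (mod 80)

28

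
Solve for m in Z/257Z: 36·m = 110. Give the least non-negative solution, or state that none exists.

103

gcd(36, 257) = 1, so a unique solution mod 257 exists.
36⁻¹ ≡ 50 (mod 257).
m ≡ 50·110 ≡ 103 (mod 257).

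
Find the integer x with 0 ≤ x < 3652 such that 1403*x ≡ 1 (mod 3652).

3652 = 2*1403 + 846
1403 = 1*846 + 557
846 = 1*557 + 289
557 = 1*289 + 268
289 = 1*268 + 21
268 = 12*21 + 16
21 = 1*16 + 5
16 = 3*5 + 1
5 = 5*1 + 0
gcd(1403, 3652) = 1, so the inverse exists.
Bézout: 1 = −267*3652 + 695*1403.
So 1403⁻¹ ≡ 695 (mod 3652).

695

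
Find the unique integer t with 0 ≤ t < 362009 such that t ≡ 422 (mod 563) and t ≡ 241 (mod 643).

563⁻¹ mod 643: 563*217 ≡ 1 (mod 643), so 563⁻¹ ≡ 217.
t = 422 + 563*((241 − 422)*217 mod 643) = 422 + 563*589 = 332029.

332029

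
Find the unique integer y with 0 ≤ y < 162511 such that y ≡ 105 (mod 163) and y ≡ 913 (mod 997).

163⁻¹ mod 997: 163·367 ≡ 1 (mod 997), so 163⁻¹ ≡ 367.
y = 105 + 163·((913 − 105)·367 mod 997) = 105 + 163·427 = 69706.
Check: 69706 mod 163 = 105, 69706 mod 997 = 913. ✓

69706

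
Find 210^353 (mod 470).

30

Using repeated squaring:
353 in binary is 101100001, i.e. 353 = 256 + 64 + 32 + 1.
210^1 ≡ 210 (mod 470)
210^2 ≡ 210^2 = 44100 ≡ 390 (mod 470)
210^4 ≡ 390^2 = 152100 ≡ 290 (mod 470)
210^8 ≡ 290^2 = 84100 ≡ 440 (mod 470)
210^16 ≡ 440^2 = 193600 ≡ 430 (mod 470)
210^32 ≡ 430^2 = 184900 ≡ 190 (mod 470)
210^64 ≡ 190^2 = 36100 ≡ 380 (mod 470)
210^128 ≡ 380^2 = 144400 ≡ 110 (mod 470)
210^256 ≡ 110^2 = 12100 ≡ 350 (mod 470)
210^353 = 210^256 * 210^64 * 210^32 * 210^1 ≡ 350 * 380 * 190 * 210 (mod 470).
Accumulate the product:
350 * 380 = 133000 ≡ 460
460 * 190 = 87400 ≡ 450
450 * 210 = 94500 ≡ 30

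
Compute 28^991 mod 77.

28^1 ≡ 28 (mod 77)
28^2 ≡ 28^2 = 784 ≡ 14 (mod 77)
28^4 ≡ 14^2 = 196 ≡ 42 (mod 77)
28^8 ≡ 42^2 = 1764 ≡ 70 (mod 77)
28^16 ≡ 70^2 = 4900 ≡ 49 (mod 77)
28^32 ≡ 49^2 = 2401 ≡ 14 (mod 77)
28^64 ≡ 14^2 = 196 ≡ 42 (mod 77)
28^128 ≡ 42^2 = 1764 ≡ 70 (mod 77)
28^256 ≡ 70^2 = 4900 ≡ 49 (mod 77)
28^512 ≡ 49^2 = 2401 ≡ 14 (mod 77)
28^991 = 28^512 × 28^256 × 28^128 × 28^64 × 28^16 × 28^8 × 28^4 × 28^2 × 28^1 ≡ 14 × 49 × 70 × 42 × 49 × 70 × 42 × 14 × 28 (mod 77).
Accumulate the product:
14 × 49 = 686 ≡ 70
70 × 70 = 4900 ≡ 49
49 × 42 = 2058 ≡ 56
56 × 49 = 2744 ≡ 49
49 × 70 = 3430 ≡ 42
42 × 42 = 1764 ≡ 70
70 × 14 = 980 ≡ 56
56 × 28 = 1568 ≡ 28

28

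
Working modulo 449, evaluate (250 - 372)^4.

448

250 - 372 = -122 ≡ 327 (mod 449)
(327)^4 ≡ 448 (mod 449)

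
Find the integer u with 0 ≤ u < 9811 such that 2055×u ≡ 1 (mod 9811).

9663

Run the extended Euclidean algorithm:
9811 = 4*2055 + 1591
2055 = 1*1591 + 464
1591 = 3*464 + 199
464 = 2*199 + 66
199 = 3*66 + 1
66 = 66*1 + 0
gcd(2055, 9811) = 1, so the inverse exists.
Back-substitute for 1:
1 = 1*199 − 3*66
  = −3*464 + 7*199
  = 7*1591 − 24*464
  = −24*2055 + 31*1591
  = 31*9811 − 148*2055
So 2055⁻¹ ≡ −148 ≡ 9663 (mod 9811).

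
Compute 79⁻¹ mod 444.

By the extended Euclidean algorithm:
444 = 5·79 + 49
79 = 1·49 + 30
49 = 1·30 + 19
30 = 1·19 + 11
19 = 1·11 + 8
11 = 1·8 + 3
8 = 2·3 + 2
3 = 1·2 + 1
2 = 2·1 + 0
gcd(79, 444) = 1, so the inverse exists.
Back-substitute for 1:
1 = 1·3 − 1·2
  = −1·8 + 3·3
  = 3·11 − 4·8
  = −4·19 + 7·11
  = 7·30 − 11·19
  = −11·49 + 18·30
  = 18·79 − 29·49
  = −29·444 + 163·79
So 79⁻¹ ≡ 163 (mod 444).

163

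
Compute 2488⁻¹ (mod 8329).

934

8329 = 3·2488 + 865
2488 = 2·865 + 758
865 = 1·758 + 107
758 = 7·107 + 9
107 = 11·9 + 8
9 = 1·8 + 1
8 = 8·1 + 0
gcd(2488, 8329) = 1, so the inverse exists.
Bézout: 1 = −279·8329 + 934·2488.
So 2488⁻¹ ≡ 934 (mod 8329).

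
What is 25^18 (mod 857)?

Using repeated squaring:
18 in binary is 10010, i.e. 18 = 16 + 2.
25^1 ≡ 25 (mod 857)
25^2 ≡ 25^2 = 625 (mod 857)
25^4 ≡ 625^2 = 390625 ≡ 690 (mod 857)
25^8 ≡ 690^2 = 476100 ≡ 465 (mod 857)
25^16 ≡ 465^2 = 216225 ≡ 261 (mod 857)
25^18 = 25^16 · 25^2 ≡ 261 · 625 (mod 857).
261 · 625 = 163125 ≡ 295 (mod 857).

295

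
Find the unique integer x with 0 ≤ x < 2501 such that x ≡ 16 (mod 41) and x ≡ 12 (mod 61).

41⁻¹ mod 61: 41·3 ≡ 1 (mod 61), so 41⁻¹ ≡ 3.
x = 16 + 41·((12 − 16)·3 mod 61) = 16 + 41·49 = 2025.

2025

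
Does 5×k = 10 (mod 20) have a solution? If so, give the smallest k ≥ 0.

2

gcd(5, 20) = 5, and 5 | 10, so solutions exist.
Divide through by 5: 1×k ≡ 2 mod 4.
1⁻¹ ≡ 1 (mod 4).
k ≡ 1×2 ≡ 2 (mod 4).
The smallest non-negative solution is k = 2.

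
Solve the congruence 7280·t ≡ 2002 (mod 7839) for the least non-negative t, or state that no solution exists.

gcd(7280, 7839) = 13, and 13 | 2002, so solutions exist.
Divide through by 13: 560·t = 154 (mod 603).
560⁻¹ ≡ 14 (mod 603).
t ≡ 14·154 ≡ 347 (mod 603).
The smallest non-negative solution is t = 347.

347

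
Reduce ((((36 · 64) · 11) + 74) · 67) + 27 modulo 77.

24

36 · 64 = 2304 ≡ 71 (mod 77)
71 · 11 = 781 ≡ 11 (mod 77)
11 + 74 = 85 ≡ 8 (mod 77)
8 · 67 = 536 ≡ 74 (mod 77)
74 + 27 = 101 ≡ 24 (mod 77)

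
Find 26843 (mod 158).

141

26843 = 169·158 + 141, so 26843 ≡ 141 (mod 158).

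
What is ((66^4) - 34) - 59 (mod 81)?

69

(66)^4 ≡ 0 (mod 81)
0 - 34 = -34 ≡ 47 (mod 81)
47 - 59 = -12 ≡ 69 (mod 81)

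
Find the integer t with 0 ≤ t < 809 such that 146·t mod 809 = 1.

Run the extended Euclidean algorithm:
809 = 5*146 + 79
146 = 1*79 + 67
79 = 1*67 + 12
67 = 5*12 + 7
12 = 1*7 + 5
7 = 1*5 + 2
5 = 2*2 + 1
2 = 2*1 + 0
gcd(146, 809) = 1, so the inverse exists.
Back-substitute for 1:
1 = 1*5 − 2*2
  = −2*7 + 3*5
  = 3*12 − 5*7
  = −5*67 + 28*12
  = 28*79 − 33*67
  = −33*146 + 61*79
  = 61*809 − 338*146
So 146⁻¹ ≡ −338 ≡ 471 (mod 809).

471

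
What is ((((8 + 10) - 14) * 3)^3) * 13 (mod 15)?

9

8 + 10 = 18 ≡ 3 (mod 15)
3 - 14 = -11 ≡ 4 (mod 15)
4 * 3 = 12
(12)^3 ≡ 3 (mod 15)
3 * 13 = 39 ≡ 9 (mod 15)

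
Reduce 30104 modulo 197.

160

30104 = 152×197 + 160, so 30104 ≡ 160 (mod 197).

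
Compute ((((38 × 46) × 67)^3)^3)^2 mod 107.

38 × 46 = 1748 ≡ 36 (mod 107)
36 × 67 = 2412 ≡ 58 (mod 107)
(58)^3 ≡ 51 (mod 107)
(51)^3 ≡ 78 (mod 107)
(78)^2 ≡ 92 (mod 107)

92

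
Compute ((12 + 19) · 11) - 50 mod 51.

12 + 19 = 31
31 · 11 = 341 ≡ 35 (mod 51)
35 - 50 = -15 ≡ 36 (mod 51)

36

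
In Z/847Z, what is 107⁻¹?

847 = 7×107 + 98
107 = 1×98 + 9
98 = 10×9 + 8
9 = 1×8 + 1
8 = 8×1 + 0
gcd(107, 847) = 1, so the inverse exists.
Bézout: 1 = −12×847 + 95×107.
So 107⁻¹ ≡ 95 (mod 847).

95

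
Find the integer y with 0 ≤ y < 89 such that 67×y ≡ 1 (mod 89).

By the extended Euclidean algorithm:
89 = 1*67 + 22
67 = 3*22 + 1
22 = 22*1 + 0
gcd(67, 89) = 1, so the inverse exists.
Bézout: 1 = −3*89 + 4*67.
So 67⁻¹ ≡ 4 (mod 89).

4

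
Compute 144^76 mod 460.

96

Compute successive squares:
76 in binary is 1001100, i.e. 76 = 64 + 8 + 4.
144^1 ≡ 144 (mod 460)
144^2 ≡ 144^2 = 20736 ≡ 36 (mod 460)
144^4 ≡ 36^2 = 1296 ≡ 376 (mod 460)
144^8 ≡ 376^2 = 141376 ≡ 156 (mod 460)
144^16 ≡ 156^2 = 24336 ≡ 416 (mod 460)
144^32 ≡ 416^2 = 173056 ≡ 96 (mod 460)
144^64 ≡ 96^2 = 9216 ≡ 16 (mod 460)
144^76 = 144^64 * 144^8 * 144^4 ≡ 16 * 156 * 376 (mod 460).
Accumulate the product:
16 * 156 = 2496 ≡ 196
196 * 376 = 73696 ≡ 96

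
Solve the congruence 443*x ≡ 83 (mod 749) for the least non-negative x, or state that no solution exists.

gcd(443, 749) = 1, so a unique solution mod 749 exists.
443⁻¹ ≡ 585 (mod 749).
x ≡ 585*83 ≡ 619 (mod 749).

619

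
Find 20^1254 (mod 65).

25

20^1 ≡ 20 (mod 65)
20^2 ≡ 20^2 = 400 ≡ 10 (mod 65)
20^4 ≡ 10^2 = 100 ≡ 35 (mod 65)
20^8 ≡ 35^2 = 1225 ≡ 55 (mod 65)
20^16 ≡ 55^2 = 3025 ≡ 35 (mod 65)
20^32 ≡ 35^2 = 1225 ≡ 55 (mod 65)
20^64 ≡ 55^2 = 3025 ≡ 35 (mod 65)
20^128 ≡ 35^2 = 1225 ≡ 55 (mod 65)
20^256 ≡ 55^2 = 3025 ≡ 35 (mod 65)
20^512 ≡ 35^2 = 1225 ≡ 55 (mod 65)
20^1024 ≡ 55^2 = 3025 ≡ 35 (mod 65)
20^1254 = 20^1024 * 20^128 * 20^64 * 20^32 * 20^4 * 20^2 ≡ 35 * 55 * 35 * 55 * 35 * 10 (mod 65).
Accumulate the product:
35 * 55 = 1925 ≡ 40
40 * 35 = 1400 ≡ 35
35 * 55 = 1925 ≡ 40
40 * 35 = 1400 ≡ 35
35 * 10 = 350 ≡ 25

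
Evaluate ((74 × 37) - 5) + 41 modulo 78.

74 × 37 = 2738 ≡ 8 (mod 78)
8 - 5 = 3
3 + 41 = 44

44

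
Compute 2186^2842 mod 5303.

2842 in binary is 101100011010, i.e. 2842 = 2048 + 512 + 256 + 16 + 8 + 2.
2186^1 ≡ 2186 (mod 5303)
2186^2 ≡ 2186^2 = 4778596 ≡ 593 (mod 5303)
2186^4 ≡ 593^2 = 351649 ≡ 1651 (mod 5303)
2186^8 ≡ 1651^2 = 2725801 ≡ 59 (mod 5303)
2186^16 ≡ 59^2 = 3481 (mod 5303)
2186^32 ≡ 3481^2 = 12117361 ≡ 6 (mod 5303)
2186^64 ≡ 6^2 = 36 (mod 5303)
2186^128 ≡ 36^2 = 1296 (mod 5303)
2186^256 ≡ 1296^2 = 1679616 ≡ 3868 (mod 5303)
2186^512 ≡ 3868^2 = 14961424 ≡ 1661 (mod 5303)
2186^1024 ≡ 1661^2 = 2758921 ≡ 1361 (mod 5303)
2186^2048 ≡ 1361^2 = 1852321 ≡ 1574 (mod 5303)
2186^2842 = 2186^2048 · 2186^512 · 2186^256 · 2186^16 · 2186^8 · 2186^2 ≡ 1574 · 1661 · 3868 · 3481 · 59 · 593 (mod 5303).
Accumulate the product:
1574 · 1661 = 2614414 ≡ 35
35 · 3868 = 135380 ≡ 2805
2805 · 3481 = 9764205 ≡ 1382
1382 · 59 = 81538 ≡ 1993
1993 · 593 = 1181849 ≡ 4583

4583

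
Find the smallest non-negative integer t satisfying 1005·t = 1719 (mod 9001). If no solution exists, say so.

gcd(1005, 9001) = 1, so a unique solution mod 9001 exists.
1005⁻¹ ≡ 3887 (mod 9001).
t ≡ 3887·1719 ≡ 3011 (mod 9001).

3011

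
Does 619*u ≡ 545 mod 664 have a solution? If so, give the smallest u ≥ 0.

283

gcd(619, 664) = 1, so a unique solution mod 664 exists.
619⁻¹ ≡ 59 (mod 664).
u ≡ 59*545 ≡ 283 (mod 664).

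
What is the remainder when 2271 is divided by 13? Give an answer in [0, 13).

9

2271 = 174*13 + 9, so 2271 ≡ 9 (mod 13).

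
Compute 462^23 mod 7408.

6944

23 in binary is 10111, i.e. 23 = 16 + 4 + 2 + 1.
462^1 ≡ 462 (mod 7408)
462^2 ≡ 462^2 = 213444 ≡ 6020 (mod 7408)
462^4 ≡ 6020^2 = 36240400 ≡ 464 (mod 7408)
462^8 ≡ 464^2 = 215296 ≡ 464 (mod 7408)
462^16 ≡ 464^2 = 215296 ≡ 464 (mod 7408)
462^23 = 462^16 · 462^4 · 462^2 · 462^1 ≡ 464 · 464 · 6020 · 462 (mod 7408).
Accumulate the product:
464 · 464 = 215296 ≡ 464
464 · 6020 = 2793280 ≡ 464
464 · 462 = 214368 ≡ 6944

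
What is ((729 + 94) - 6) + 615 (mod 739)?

729 + 94 = 823 ≡ 84 (mod 739)
84 - 6 = 78
78 + 615 = 693

693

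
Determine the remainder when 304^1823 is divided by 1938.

76

By square-and-multiply:
1823 in binary is 11100011111, i.e. 1823 = 1024 + 512 + 256 + 16 + 8 + 4 + 2 + 1.
304^1 ≡ 304 (mod 1938)
304^2 ≡ 304^2 = 92416 ≡ 1330 (mod 1938)
304^4 ≡ 1330^2 = 1768900 ≡ 1444 (mod 1938)
304^8 ≡ 1444^2 = 2085136 ≡ 1786 (mod 1938)
304^16 ≡ 1786^2 = 3189796 ≡ 1786 (mod 1938)
304^32 ≡ 1786^2 = 3189796 ≡ 1786 (mod 1938)
304^64 ≡ 1786^2 = 3189796 ≡ 1786 (mod 1938)
304^128 ≡ 1786^2 = 3189796 ≡ 1786 (mod 1938)
304^256 ≡ 1786^2 = 3189796 ≡ 1786 (mod 1938)
304^512 ≡ 1786^2 = 3189796 ≡ 1786 (mod 1938)
304^1024 ≡ 1786^2 = 3189796 ≡ 1786 (mod 1938)
304^1823 = 304^1024 * 304^512 * 304^256 * 304^16 * 304^8 * 304^4 * 304^2 * 304^1 ≡ 1786 * 1786 * 1786 * 1786 * 1786 * 1444 * 1330 * 304 (mod 1938).
Accumulate the product:
1786 * 1786 = 3189796 ≡ 1786
1786 * 1786 = 3189796 ≡ 1786
1786 * 1786 = 3189796 ≡ 1786
1786 * 1786 = 3189796 ≡ 1786
1786 * 1444 = 2578984 ≡ 1444
1444 * 1330 = 1920520 ≡ 1900
1900 * 304 = 577600 ≡ 76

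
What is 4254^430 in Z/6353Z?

4036

Compute successive squares:
430 in binary is 110101110, i.e. 430 = 256 + 128 + 32 + 8 + 4 + 2.
4254^1 ≡ 4254 (mod 6353)
4254^2 ≡ 4254^2 = 18096516 ≡ 3172 (mod 6353)
4254^4 ≡ 3172^2 = 10061584 ≡ 4785 (mod 6353)
4254^8 ≡ 4785^2 = 22896225 ≡ 13 (mod 6353)
4254^16 ≡ 13^2 = 169 (mod 6353)
4254^32 ≡ 169^2 = 28561 ≡ 3149 (mod 6353)
4254^64 ≡ 3149^2 = 9916201 ≡ 5521 (mod 6353)
4254^128 ≡ 5521^2 = 30481441 ≡ 6100 (mod 6353)
4254^256 ≡ 6100^2 = 37210000 ≡ 479 (mod 6353)
4254^430 = 4254^256 * 4254^128 * 4254^32 * 4254^8 * 4254^4 * 4254^2 ≡ 479 * 6100 * 3149 * 13 * 4785 * 3172 (mod 6353).
Accumulate the product:
479 * 6100 = 2921900 ≡ 5873
5873 * 3149 = 18494077 ≡ 494
494 * 13 = 6422 ≡ 69
69 * 4785 = 330165 ≡ 6162
6162 * 3172 = 19545864 ≡ 4036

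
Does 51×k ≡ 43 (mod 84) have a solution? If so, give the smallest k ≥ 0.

gcd(51, 84) = 3, and 3 does not divide 43.
So the congruence has no solution.

no solution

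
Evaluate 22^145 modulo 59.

1

145 in binary is 10010001, i.e. 145 = 128 + 16 + 1.
22^1 ≡ 22 (mod 59)
22^2 ≡ 22^2 = 484 ≡ 12 (mod 59)
22^4 ≡ 12^2 = 144 ≡ 26 (mod 59)
22^8 ≡ 26^2 = 676 ≡ 27 (mod 59)
22^16 ≡ 27^2 = 729 ≡ 21 (mod 59)
22^32 ≡ 21^2 = 441 ≡ 28 (mod 59)
22^64 ≡ 28^2 = 784 ≡ 17 (mod 59)
22^128 ≡ 17^2 = 289 ≡ 53 (mod 59)
22^145 = 22^128 · 22^16 · 22^1 ≡ 53 · 21 · 22 (mod 59).
Accumulate the product:
53 · 21 = 1113 ≡ 51
51 · 22 = 1122 ≡ 1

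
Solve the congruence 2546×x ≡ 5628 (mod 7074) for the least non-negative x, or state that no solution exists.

933

gcd(2546, 7074) = 2, and 2 | 5628, so solutions exist.
Divide through by 2: 1273×x = 2814 (mod 3537).
1273⁻¹ ≡ 439 (mod 3537).
x ≡ 439×2814 ≡ 933 (mod 3537).
The smallest non-negative solution is x = 933.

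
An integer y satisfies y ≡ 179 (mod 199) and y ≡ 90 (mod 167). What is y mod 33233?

31820

199⁻¹ mod 167: 199·47 ≡ 1 (mod 167), so 199⁻¹ ≡ 47.
y = 179 + 199·((90 − 179)·47 mod 167) = 179 + 199·159 = 31820.
Check: 31820 mod 199 = 179, 31820 mod 167 = 90. ✓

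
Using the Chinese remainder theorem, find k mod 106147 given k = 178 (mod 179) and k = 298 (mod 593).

179⁻¹ mod 593: 179*540 ≡ 1 (mod 593), so 179⁻¹ ≡ 540.
k = 178 + 179*((298 − 178)*540 mod 593) = 178 + 179*163 = 29355.

29355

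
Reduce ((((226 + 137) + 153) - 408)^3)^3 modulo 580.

188

226 + 137 = 363
363 + 153 = 516
516 - 408 = 108
(108)^3 ≡ 532 (mod 580)
(532)^3 ≡ 188 (mod 580)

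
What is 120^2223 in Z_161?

120

Using repeated squaring:
120^1 ≡ 120 (mod 161)
120^2 ≡ 120^2 = 14400 ≡ 71 (mod 161)
120^4 ≡ 71^2 = 5041 ≡ 50 (mod 161)
120^8 ≡ 50^2 = 2500 ≡ 85 (mod 161)
120^16 ≡ 85^2 = 7225 ≡ 141 (mod 161)
120^32 ≡ 141^2 = 19881 ≡ 78 (mod 161)
120^64 ≡ 78^2 = 6084 ≡ 127 (mod 161)
120^128 ≡ 127^2 = 16129 ≡ 29 (mod 161)
120^256 ≡ 29^2 = 841 ≡ 36 (mod 161)
120^512 ≡ 36^2 = 1296 ≡ 8 (mod 161)
120^1024 ≡ 8^2 = 64 (mod 161)
120^2048 ≡ 64^2 = 4096 ≡ 71 (mod 161)
120^2223 = 120^2048 · 120^128 · 120^32 · 120^8 · 120^4 · 120^2 · 120^1 ≡ 71 · 29 · 78 · 85 · 50 · 71 · 120 (mod 161).
Accumulate the product:
71 · 29 = 2059 ≡ 127
127 · 78 = 9906 ≡ 85
85 · 85 = 7225 ≡ 141
141 · 50 = 7050 ≡ 127
127 · 71 = 9017 ≡ 1
1 · 120 = 120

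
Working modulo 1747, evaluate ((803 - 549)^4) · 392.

803 - 549 = 254
(254)^4 ≡ 1153 (mod 1747)
1153 · 392 = 451976 ≡ 1250 (mod 1747)

1250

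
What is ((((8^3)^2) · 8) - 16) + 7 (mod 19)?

18

(8)^3 ≡ 18 (mod 19)
(18)^2 ≡ 1 (mod 19)
1 · 8 = 8
8 - 16 = -8 ≡ 11 (mod 19)
11 + 7 = 18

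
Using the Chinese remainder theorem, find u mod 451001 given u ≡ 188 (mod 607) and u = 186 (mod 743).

272124

607⁻¹ mod 743: 607×519 ≡ 1 (mod 743), so 607⁻¹ ≡ 519.
u = 188 + 607×((186 − 188)×519 mod 743) = 188 + 607×448 = 272124.
Check: 272124 mod 607 = 188, 272124 mod 743 = 186. ✓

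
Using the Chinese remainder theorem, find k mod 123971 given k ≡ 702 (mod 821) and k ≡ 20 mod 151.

821⁻¹ mod 151: 821·135 ≡ 1 (mod 151), so 821⁻¹ ≡ 135.
k = 702 + 821·((20 − 702)·135 mod 151) = 702 + 821·40 = 33542.

33542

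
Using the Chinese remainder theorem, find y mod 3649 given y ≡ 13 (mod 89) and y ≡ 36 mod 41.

1348

89⁻¹ mod 41: 89×6 ≡ 1 (mod 41), so 89⁻¹ ≡ 6.
y = 13 + 89×((36 − 13)×6 mod 41) = 13 + 89×15 = 1348.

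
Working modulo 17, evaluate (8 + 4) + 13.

8 + 4 = 12
12 + 13 = 25 ≡ 8 (mod 17)

8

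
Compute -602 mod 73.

-602 = -9·73 + 55, so -602 ≡ 55 (mod 73).

55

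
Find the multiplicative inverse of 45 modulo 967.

43

Apply the Euclidean algorithm and back-substitute:
967 = 21×45 + 22
45 = 2×22 + 1
22 = 22×1 + 0
gcd(45, 967) = 1, so the inverse exists.
Back-substitute for 1:
1 = 1×45 − 2×22
  = −2×967 + 43×45
So 45⁻¹ ≡ 43 (mod 967).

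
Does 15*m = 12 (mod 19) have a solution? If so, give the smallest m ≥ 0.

16

gcd(15, 19) = 1, so a unique solution mod 19 exists.
15⁻¹ ≡ 14 (mod 19).
m ≡ 14*12 ≡ 16 (mod 19).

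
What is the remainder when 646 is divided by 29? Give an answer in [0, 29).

8

646 = 22*29 + 8, so 646 ≡ 8 (mod 29).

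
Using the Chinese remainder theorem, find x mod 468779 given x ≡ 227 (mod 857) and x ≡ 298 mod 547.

419300

857⁻¹ mod 547: 857*30 ≡ 1 (mod 547), so 857⁻¹ ≡ 30.
x = 227 + 857*((298 − 227)*30 mod 547) = 227 + 857*489 = 419300.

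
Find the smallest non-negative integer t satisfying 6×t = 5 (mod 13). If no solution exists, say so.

gcd(6, 13) = 1, so a unique solution mod 13 exists.
6⁻¹ ≡ 11 (mod 13).
t ≡ 11×5 ≡ 3 (mod 13).

3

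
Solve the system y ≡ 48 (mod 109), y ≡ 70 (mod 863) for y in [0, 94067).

54439

109⁻¹ mod 863: 109·768 ≡ 1 (mod 863), so 109⁻¹ ≡ 768.
y = 48 + 109·((70 − 48)·768 mod 863) = 48 + 109·499 = 54439.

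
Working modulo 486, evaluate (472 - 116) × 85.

472 - 116 = 356
356 × 85 = 30260 ≡ 128 (mod 486)

128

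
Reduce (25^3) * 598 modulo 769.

400

(25)^3 ≡ 245 (mod 769)
245 * 598 = 146510 ≡ 400 (mod 769)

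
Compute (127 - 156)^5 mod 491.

376

127 - 156 = -29 ≡ 462 (mod 491)
(462)^5 ≡ 376 (mod 491)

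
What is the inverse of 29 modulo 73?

Apply the Euclidean algorithm and back-substitute:
73 = 2×29 + 15
29 = 1×15 + 14
15 = 1×14 + 1
14 = 14×1 + 0
gcd(29, 73) = 1, so the inverse exists.
Back-substitute for 1:
1 = 1×15 − 1×14
  = −1×29 + 2×15
  = 2×73 − 5×29
So 29⁻¹ ≡ −5 ≡ 68 (mod 73).

68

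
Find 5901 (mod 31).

5901 = 190·31 + 11, so 5901 ≡ 11 (mod 31).

11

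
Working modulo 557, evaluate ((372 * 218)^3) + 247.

372 * 218 = 81096 ≡ 331 (mod 557)
(331)^3 ≡ 92 (mod 557)
92 + 247 = 339

339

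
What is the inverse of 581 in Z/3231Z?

1001

By the extended Euclidean algorithm:
3231 = 5·581 + 326
581 = 1·326 + 255
326 = 1·255 + 71
255 = 3·71 + 42
71 = 1·42 + 29
42 = 1·29 + 13
29 = 2·13 + 3
13 = 4·3 + 1
3 = 3·1 + 0
gcd(581, 3231) = 1, so the inverse exists.
Back-substitute for 1:
1 = 1·13 − 4·3
  = −4·29 + 9·13
  = 9·42 − 13·29
  = −13·71 + 22·42
  = 22·255 − 79·71
  = −79·326 + 101·255
  = 101·581 − 180·326
  = −180·3231 + 1001·581
So 581⁻¹ ≡ 1001 (mod 3231).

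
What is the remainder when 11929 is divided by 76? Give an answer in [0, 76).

73

11929 = 156×76 + 73, so 11929 ≡ 73 (mod 76).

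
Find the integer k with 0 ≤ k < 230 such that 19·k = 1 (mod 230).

109

Run the extended Euclidean algorithm:
230 = 12×19 + 2
19 = 9×2 + 1
2 = 2×1 + 0
gcd(19, 230) = 1, so the inverse exists.
Bézout: 1 = −9×230 + 109×19.
So 19⁻¹ ≡ 109 (mod 230).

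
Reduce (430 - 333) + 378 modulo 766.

475

430 - 333 = 97
97 + 378 = 475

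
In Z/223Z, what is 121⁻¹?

Run the extended Euclidean algorithm:
223 = 1·121 + 102
121 = 1·102 + 19
102 = 5·19 + 7
19 = 2·7 + 5
7 = 1·5 + 2
5 = 2·2 + 1
2 = 2·1 + 0
gcd(121, 223) = 1, so the inverse exists.
Back-substitute for 1:
1 = 1·5 − 2·2
  = −2·7 + 3·5
  = 3·19 − 8·7
  = −8·102 + 43·19
  = 43·121 − 51·102
  = −51·223 + 94·121
So 121⁻¹ ≡ 94 (mod 223).

94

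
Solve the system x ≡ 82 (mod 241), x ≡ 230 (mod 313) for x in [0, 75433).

241⁻¹ mod 313: 241·213 ≡ 1 (mod 313), so 241⁻¹ ≡ 213.
x = 82 + 241·((230 − 82)·213 mod 313) = 82 + 241·224 = 54066.
Check: 54066 mod 241 = 82, 54066 mod 313 = 230. ✓

54066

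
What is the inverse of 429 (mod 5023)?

By the extended Euclidean algorithm:
5023 = 11×429 + 304
429 = 1×304 + 125
304 = 2×125 + 54
125 = 2×54 + 17
54 = 3×17 + 3
17 = 5×3 + 2
3 = 1×2 + 1
2 = 2×1 + 0
gcd(429, 5023) = 1, so the inverse exists.
Bézout: 1 = 151×5023 − 1768×429.
So 429⁻¹ ≡ −1768 ≡ 3255 (mod 5023).

3255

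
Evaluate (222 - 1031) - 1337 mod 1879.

222 - 1031 = -809 ≡ 1070 (mod 1879)
1070 - 1337 = -267 ≡ 1612 (mod 1879)

1612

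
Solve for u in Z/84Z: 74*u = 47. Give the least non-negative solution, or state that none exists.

no solution

gcd(74, 84) = 2, and 2 does not divide 47.
So the congruence has no solution.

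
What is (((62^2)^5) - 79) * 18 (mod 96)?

18

(62)^2 ≡ 4 (mod 96)
(4)^5 ≡ 64 (mod 96)
64 - 79 = -15 ≡ 81 (mod 96)
81 * 18 = 1458 ≡ 18 (mod 96)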